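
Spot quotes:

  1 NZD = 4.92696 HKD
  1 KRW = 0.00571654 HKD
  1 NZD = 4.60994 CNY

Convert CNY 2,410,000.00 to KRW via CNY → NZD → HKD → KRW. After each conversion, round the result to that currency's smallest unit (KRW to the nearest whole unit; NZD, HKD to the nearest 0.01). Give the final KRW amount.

CNY 2,410,000.00 ÷ 4.60994 = NZD 522,783.38
NZD 522,783.38 × 4.92696 = HKD 2,575,732.80
HKD 2,575,732.80 ÷ 0.00571654 = KRW 450,575,488

KRW 450,575,488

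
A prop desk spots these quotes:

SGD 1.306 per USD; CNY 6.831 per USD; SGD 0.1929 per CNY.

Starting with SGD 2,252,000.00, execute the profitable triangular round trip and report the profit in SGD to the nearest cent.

Profit: SGD 20,174.71

Profitable loop is SGD → USD → CNY → SGD:
SGD 2,252,000.00 ÷ 1.306 = USD 1,724,349.16
USD 1,724,349.16 × 6.831 = CNY 11,779,029.10
CNY 11,779,029.10 × 0.1929 = SGD 2,272,174.71
Profit = SGD 2,272,174.71 − SGD 2,252,000.00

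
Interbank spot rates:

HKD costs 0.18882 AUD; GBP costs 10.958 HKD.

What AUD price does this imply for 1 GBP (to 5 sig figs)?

1 GBP × 10.958 = 10.958 HKD
10.958 HKD × 0.18882 = 2.06909 AUD

GBP/AUD = 2.0691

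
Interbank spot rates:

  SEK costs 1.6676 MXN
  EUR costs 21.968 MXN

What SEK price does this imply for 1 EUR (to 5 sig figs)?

1 EUR × 21.968 = 21.968 MXN
21.968 MXN ÷ 1.6676 = 13.1734 SEK

EUR/SEK = 13.173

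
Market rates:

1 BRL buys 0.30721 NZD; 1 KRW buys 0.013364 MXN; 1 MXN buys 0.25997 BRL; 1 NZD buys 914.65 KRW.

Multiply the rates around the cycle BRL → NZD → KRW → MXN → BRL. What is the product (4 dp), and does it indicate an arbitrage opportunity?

Around BRL → NZD → KRW → MXN → BRL: 1 × 0.30721 × 914.65 × 0.013364 × 0.25997 = 0.976225
Product < 1; profitable direction is BRL → MXN → KRW → NZD → BRL.

0.9762 (arbitrage exists)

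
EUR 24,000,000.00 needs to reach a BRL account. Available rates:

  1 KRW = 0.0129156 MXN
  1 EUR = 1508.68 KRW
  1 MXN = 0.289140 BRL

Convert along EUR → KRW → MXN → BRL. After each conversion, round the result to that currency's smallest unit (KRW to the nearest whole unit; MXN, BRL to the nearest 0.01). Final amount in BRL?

BRL 135,216,950.69

EUR 24,000,000.00 × 1508.68 = KRW 36,208,320,000
KRW 36,208,320,000 × 0.0129156 = MXN 467,652,177.79
MXN 467,652,177.79 × 0.289140 = BRL 135,216,950.69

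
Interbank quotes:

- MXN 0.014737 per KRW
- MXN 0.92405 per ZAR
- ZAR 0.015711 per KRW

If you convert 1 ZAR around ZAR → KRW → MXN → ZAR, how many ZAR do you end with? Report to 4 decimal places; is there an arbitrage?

Around ZAR → KRW → MXN → ZAR: 1 ÷ 0.015711 × 0.014737 ÷ 0.92405 = 1.015102
Product > 1; profitable direction is ZAR → KRW → MXN → ZAR.

1.0151 (arbitrage exists)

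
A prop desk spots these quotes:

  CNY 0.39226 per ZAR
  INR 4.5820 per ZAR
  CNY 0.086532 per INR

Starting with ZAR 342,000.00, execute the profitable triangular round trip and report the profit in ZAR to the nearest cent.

Profit: ZAR 3,687.69

Profitable loop is ZAR → INR → CNY → ZAR:
ZAR 342,000.00 × 4.5820 = INR 1,567,044.00
INR 1,567,044.00 × 0.086532 = CNY 135,599.45
CNY 135,599.45 ÷ 0.39226 = ZAR 345,687.69
Profit = ZAR 345,687.69 − ZAR 342,000.00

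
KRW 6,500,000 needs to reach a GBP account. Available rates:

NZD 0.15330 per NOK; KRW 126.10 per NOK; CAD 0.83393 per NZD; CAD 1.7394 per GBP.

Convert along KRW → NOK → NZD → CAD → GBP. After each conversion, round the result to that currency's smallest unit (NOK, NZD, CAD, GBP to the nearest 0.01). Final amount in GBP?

GBP 3,788.52

KRW 6,500,000 ÷ 126.10 = NOK 51,546.39
NOK 51,546.39 × 0.15330 = NZD 7,902.06
NZD 7,902.06 × 0.83393 = CAD 6,589.76
CAD 6,589.76 ÷ 1.7394 = GBP 3,788.52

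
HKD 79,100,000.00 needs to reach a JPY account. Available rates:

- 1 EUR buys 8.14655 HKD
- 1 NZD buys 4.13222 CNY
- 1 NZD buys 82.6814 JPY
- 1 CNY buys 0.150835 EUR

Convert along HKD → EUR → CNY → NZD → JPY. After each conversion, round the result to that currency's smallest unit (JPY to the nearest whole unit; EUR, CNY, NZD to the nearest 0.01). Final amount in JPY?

JPY 1,288,027,142

HKD 79,100,000.00 ÷ 8.14655 = EUR 9,709,631.68
EUR 9,709,631.68 ÷ 0.150835 = CNY 64,372,537.41
CNY 64,372,537.41 ÷ 4.13222 = NZD 15,578,197.05
NZD 15,578,197.05 × 82.6814 = JPY 1,288,027,142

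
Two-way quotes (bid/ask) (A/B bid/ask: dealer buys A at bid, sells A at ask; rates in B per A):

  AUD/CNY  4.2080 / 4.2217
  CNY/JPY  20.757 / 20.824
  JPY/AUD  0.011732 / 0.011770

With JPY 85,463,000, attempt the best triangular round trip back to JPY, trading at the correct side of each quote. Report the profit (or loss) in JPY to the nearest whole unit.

Best loop JPY → AUD → CNY → JPY:
JPY 85,463,000 × 0.011732 (sell JPY at bid) = AUD 1,002,651.92
AUD 1,002,651.92 × 4.2080 (sell AUD at bid) = CNY 4,219,159.26
CNY 4,219,159.26 × 20.757 (sell CNY at bid) = JPY 87,577,089

Net profit: JPY 2,114,089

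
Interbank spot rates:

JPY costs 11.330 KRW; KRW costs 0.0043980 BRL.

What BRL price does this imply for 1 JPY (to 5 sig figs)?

JPY/BRL = 0.049829

1 JPY × 11.330 = 11.33 KRW
11.33 KRW × 0.0043980 = 0.0498293 BRL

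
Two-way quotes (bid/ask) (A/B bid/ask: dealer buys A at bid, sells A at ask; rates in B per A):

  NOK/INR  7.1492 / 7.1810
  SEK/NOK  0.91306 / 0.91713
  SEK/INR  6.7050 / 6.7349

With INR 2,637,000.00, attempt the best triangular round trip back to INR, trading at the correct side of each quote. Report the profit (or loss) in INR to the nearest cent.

Best loop INR → NOK → SEK → INR:
INR 2,637,000.00 ÷ 7.1810 (buy NOK at ask) = NOK 367,219.05
NOK 367,219.05 ÷ 0.91713 (buy SEK at ask) = SEK 400,400.22
SEK 400,400.22 × 6.7050 (sell SEK at bid) = INR 2,684,683.45

Net profit: INR 47,683.45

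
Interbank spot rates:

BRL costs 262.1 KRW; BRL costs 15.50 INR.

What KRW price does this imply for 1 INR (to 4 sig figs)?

1 INR ÷ 15.50 = 0.0645161 BRL
0.0645161 BRL × 262.1 = 16.9097 KRW

INR/KRW = 16.91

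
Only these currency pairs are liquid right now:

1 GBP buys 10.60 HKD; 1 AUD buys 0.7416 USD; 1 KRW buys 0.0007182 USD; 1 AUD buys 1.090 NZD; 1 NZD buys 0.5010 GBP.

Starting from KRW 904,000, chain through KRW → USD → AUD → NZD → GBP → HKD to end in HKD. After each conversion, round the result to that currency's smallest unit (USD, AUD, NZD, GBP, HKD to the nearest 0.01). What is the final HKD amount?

HKD 5,067.65

KRW 904,000 × 0.0007182 = USD 649.25
USD 649.25 ÷ 0.7416 = AUD 875.47
AUD 875.47 × 1.090 = NZD 954.26
NZD 954.26 × 0.5010 = GBP 478.08
GBP 478.08 × 10.60 = HKD 5,067.65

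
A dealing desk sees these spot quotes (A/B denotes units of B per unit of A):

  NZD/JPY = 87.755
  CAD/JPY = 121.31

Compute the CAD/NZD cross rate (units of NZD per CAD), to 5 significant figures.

1 CAD × 121.31 = 121.31 JPY
121.31 JPY ÷ 87.755 = 1.38237 NZD

CAD/NZD = 1.3824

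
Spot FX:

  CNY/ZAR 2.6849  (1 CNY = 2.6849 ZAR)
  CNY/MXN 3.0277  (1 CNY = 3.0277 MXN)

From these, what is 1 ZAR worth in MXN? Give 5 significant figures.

ZAR/MXN = 1.1277

1 ZAR ÷ 2.6849 = 0.372453 CNY
0.372453 CNY × 3.0277 = 1.12768 MXN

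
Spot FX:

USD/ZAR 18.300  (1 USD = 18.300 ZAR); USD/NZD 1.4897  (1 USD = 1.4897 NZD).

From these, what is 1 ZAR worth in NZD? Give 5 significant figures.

ZAR/NZD = 0.081404

1 ZAR ÷ 18.300 = 0.0546448 USD
0.0546448 USD × 1.4897 = 0.0814044 NZD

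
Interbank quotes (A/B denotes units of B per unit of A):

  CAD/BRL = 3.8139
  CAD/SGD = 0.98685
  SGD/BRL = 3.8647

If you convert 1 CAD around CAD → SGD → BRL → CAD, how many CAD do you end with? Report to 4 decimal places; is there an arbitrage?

Around CAD → SGD → BRL → CAD: 1 × 0.98685 × 3.8647 ÷ 3.8139 = 0.999995
Product ≈ 1 (deviation 0.001%, within rounding noise).

1.0000 (no arbitrage)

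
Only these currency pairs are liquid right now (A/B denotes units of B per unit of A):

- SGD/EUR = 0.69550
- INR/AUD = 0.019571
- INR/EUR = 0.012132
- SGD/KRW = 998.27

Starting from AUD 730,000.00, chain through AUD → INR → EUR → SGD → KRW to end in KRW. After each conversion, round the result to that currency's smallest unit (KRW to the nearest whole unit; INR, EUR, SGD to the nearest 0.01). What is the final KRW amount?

AUD 730,000.00 ÷ 0.019571 = INR 37,300,086.86
INR 37,300,086.86 × 0.012132 = EUR 452,524.65
EUR 452,524.65 ÷ 0.69550 = SGD 650,646.51
SGD 650,646.51 × 998.27 = KRW 649,520,892

KRW 649,520,892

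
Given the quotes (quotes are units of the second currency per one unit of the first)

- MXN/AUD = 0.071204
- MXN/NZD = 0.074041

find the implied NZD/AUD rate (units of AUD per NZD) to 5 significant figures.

NZD/AUD = 0.96168

1 NZD ÷ 0.074041 = 13.506 MXN
13.506 MXN × 0.071204 = 0.961683 AUD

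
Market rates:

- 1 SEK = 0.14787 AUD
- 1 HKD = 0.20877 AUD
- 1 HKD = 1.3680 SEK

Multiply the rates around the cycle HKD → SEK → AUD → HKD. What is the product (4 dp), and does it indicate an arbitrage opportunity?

0.9689 (arbitrage exists)

Around HKD → SEK → AUD → HKD: 1 × 1.3680 × 0.14787 ÷ 0.20877 = 0.968943
Product < 1; profitable direction is HKD → AUD → SEK → HKD.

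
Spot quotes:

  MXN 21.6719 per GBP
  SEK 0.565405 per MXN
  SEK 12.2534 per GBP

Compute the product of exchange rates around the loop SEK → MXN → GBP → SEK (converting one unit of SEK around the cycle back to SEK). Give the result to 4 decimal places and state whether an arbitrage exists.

Around SEK → MXN → GBP → SEK: 1 ÷ 0.565405 ÷ 21.6719 × 12.2534 = 1.000000
Product ≈ 1 (deviation 0.000%, within rounding noise).

1.0000 (no arbitrage)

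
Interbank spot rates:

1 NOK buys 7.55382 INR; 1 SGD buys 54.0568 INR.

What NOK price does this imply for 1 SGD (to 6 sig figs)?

SGD/NOK = 7.15622

1 SGD × 54.0568 = 54.0568 INR
54.0568 INR ÷ 7.55382 = 7.15622 NOK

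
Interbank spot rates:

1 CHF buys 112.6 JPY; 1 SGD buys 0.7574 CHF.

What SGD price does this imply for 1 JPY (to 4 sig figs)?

JPY/SGD = 0.01173

1 JPY ÷ 112.6 = 0.00888099 CHF
0.00888099 CHF ÷ 0.7574 = 0.0117256 SGD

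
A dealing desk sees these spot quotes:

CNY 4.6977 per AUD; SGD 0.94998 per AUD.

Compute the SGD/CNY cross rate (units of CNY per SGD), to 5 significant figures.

1 SGD ÷ 0.94998 = 1.05265 AUD
1.05265 AUD × 4.6977 = 4.94505 CNY

SGD/CNY = 4.9451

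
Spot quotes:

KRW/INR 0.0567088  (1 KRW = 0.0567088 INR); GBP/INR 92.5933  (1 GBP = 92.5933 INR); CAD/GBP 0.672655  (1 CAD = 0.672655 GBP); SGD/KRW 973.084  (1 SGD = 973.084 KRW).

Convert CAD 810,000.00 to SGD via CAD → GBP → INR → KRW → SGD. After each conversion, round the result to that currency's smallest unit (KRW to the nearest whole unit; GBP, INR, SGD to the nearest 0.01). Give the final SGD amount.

SGD 914,231.47

CAD 810,000.00 × 0.672655 = GBP 544,850.55
GBP 544,850.55 × 92.5933 = INR 50,449,510.43
INR 50,449,510.43 ÷ 0.0567088 = KRW 889,624,017
KRW 889,624,017 ÷ 973.084 = SGD 914,231.47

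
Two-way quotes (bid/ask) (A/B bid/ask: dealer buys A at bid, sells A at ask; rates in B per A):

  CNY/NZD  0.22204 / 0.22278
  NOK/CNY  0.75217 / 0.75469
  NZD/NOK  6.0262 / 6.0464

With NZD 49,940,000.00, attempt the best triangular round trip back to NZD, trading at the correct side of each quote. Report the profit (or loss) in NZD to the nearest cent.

Net profit: NZD 321,946.73

Best loop NZD → NOK → CNY → NZD:
NZD 49,940,000.00 × 6.0262 (sell NZD at bid) = NOK 300,948,428.00
NOK 300,948,428.00 × 0.75217 (sell NOK at bid) = CNY 226,364,379.09
CNY 226,364,379.09 × 0.22204 (sell CNY at bid) = NZD 50,261,946.73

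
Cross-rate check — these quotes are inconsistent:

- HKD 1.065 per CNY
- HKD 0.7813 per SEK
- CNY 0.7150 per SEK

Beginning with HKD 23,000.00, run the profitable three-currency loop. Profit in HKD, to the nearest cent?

Profitable loop is HKD → CNY → SEK → HKD:
HKD 23,000.00 ÷ 1.065 = CNY 21,596.24
CNY 21,596.24 ÷ 0.7150 = SEK 30,204.54
SEK 30,204.54 × 0.7813 = HKD 23,598.80
Profit = HKD 23,598.80 − HKD 23,000.00

Profit: HKD 598.80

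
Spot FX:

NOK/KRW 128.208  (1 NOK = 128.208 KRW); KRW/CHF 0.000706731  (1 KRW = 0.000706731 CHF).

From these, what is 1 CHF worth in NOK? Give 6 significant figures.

CHF/NOK = 11.0365

1 CHF ÷ 0.000706731 = 1414.97 KRW
1414.97 KRW ÷ 128.208 = 11.0365 NOK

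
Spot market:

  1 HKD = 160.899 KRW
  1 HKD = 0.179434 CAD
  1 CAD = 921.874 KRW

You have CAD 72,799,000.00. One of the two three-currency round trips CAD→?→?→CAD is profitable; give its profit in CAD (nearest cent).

Profit: CAD 2,043,515.16

Profitable loop is CAD → KRW → HKD → CAD:
CAD 72,799,000.00 × 921.874 = KRW 67,111,505,326
KRW 67,111,505,326 ÷ 160.899 = HKD 417,103,309.07
HKD 417,103,309.07 × 0.179434 = CAD 74,842,515.16
Profit = CAD 74,842,515.16 − CAD 72,799,000.00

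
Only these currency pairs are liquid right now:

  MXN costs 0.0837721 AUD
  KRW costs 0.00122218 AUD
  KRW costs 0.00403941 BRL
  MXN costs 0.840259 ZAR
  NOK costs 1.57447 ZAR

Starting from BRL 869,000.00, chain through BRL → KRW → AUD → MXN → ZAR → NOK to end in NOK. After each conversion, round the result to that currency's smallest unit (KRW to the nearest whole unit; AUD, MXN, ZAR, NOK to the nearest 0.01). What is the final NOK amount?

NOK 1,675,006.13

BRL 869,000.00 ÷ 0.00403941 = KRW 215,130,427
KRW 215,130,427 × 0.00122218 = AUD 262,928.11
AUD 262,928.11 ÷ 0.0837721 = MXN 3,138,611.90
MXN 3,138,611.90 × 0.840259 = ZAR 2,637,246.90
ZAR 2,637,246.90 ÷ 1.57447 = NOK 1,675,006.13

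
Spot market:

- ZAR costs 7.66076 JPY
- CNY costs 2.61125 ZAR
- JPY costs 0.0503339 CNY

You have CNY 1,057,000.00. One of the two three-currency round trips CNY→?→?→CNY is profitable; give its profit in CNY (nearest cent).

Profitable loop is CNY → ZAR → JPY → CNY:
CNY 1,057,000.00 × 2.61125 = ZAR 2,760,091.25
ZAR 2,760,091.25 × 7.66076 = JPY 21,144,397
JPY 21,144,397 × 0.0503339 = CNY 1,064,279.95
Profit = CNY 1,064,279.95 − CNY 1,057,000.00

Profit: CNY 7,279.95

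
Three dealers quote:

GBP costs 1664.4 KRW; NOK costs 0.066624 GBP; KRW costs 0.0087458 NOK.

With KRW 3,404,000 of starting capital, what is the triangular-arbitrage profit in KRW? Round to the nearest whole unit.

Profit: KRW 105,955

Profitable loop is KRW → GBP → NOK → KRW:
KRW 3,404,000 ÷ 1664.4 = GBP 2,045.18
GBP 2,045.18 ÷ 0.066624 = NOK 30,697.37
NOK 30,697.37 ÷ 0.0087458 = KRW 3,509,955
Profit = KRW 3,509,955 − KRW 3,404,000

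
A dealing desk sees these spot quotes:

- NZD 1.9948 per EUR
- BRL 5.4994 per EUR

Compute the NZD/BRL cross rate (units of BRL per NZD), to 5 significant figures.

1 NZD ÷ 1.9948 = 0.501303 EUR
0.501303 EUR × 5.4994 = 2.75687 BRL

NZD/BRL = 2.7569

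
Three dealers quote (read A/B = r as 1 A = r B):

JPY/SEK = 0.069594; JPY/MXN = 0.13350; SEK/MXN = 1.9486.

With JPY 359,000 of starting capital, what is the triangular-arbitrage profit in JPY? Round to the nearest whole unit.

Profitable loop is JPY → SEK → MXN → JPY:
JPY 359,000 × 0.069594 = SEK 24,984.25
SEK 24,984.25 × 1.9486 = MXN 48,684.30
MXN 48,684.30 ÷ 0.13350 = JPY 364,676
Profit = JPY 364,676 − JPY 359,000

Profit: JPY 5,676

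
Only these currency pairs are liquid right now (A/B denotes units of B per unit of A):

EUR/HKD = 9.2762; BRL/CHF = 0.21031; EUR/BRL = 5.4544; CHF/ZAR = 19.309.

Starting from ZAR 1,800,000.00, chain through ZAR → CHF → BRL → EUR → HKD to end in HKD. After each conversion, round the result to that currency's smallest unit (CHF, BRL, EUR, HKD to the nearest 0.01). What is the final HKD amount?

ZAR 1,800,000.00 ÷ 19.309 = CHF 93,220.78
CHF 93,220.78 ÷ 0.21031 = BRL 443,254.15
BRL 443,254.15 ÷ 5.4544 = EUR 81,265.43
EUR 81,265.43 × 9.2762 = HKD 753,834.38

HKD 753,834.38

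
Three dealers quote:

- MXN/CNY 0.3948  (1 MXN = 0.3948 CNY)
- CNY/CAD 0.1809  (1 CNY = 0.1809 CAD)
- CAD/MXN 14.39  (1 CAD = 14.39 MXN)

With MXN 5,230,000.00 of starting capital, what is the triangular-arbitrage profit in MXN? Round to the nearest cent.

Profit: MXN 144,996.60

Profitable loop is MXN → CNY → CAD → MXN:
MXN 5,230,000.00 × 0.3948 = CNY 2,064,804.00
CNY 2,064,804.00 × 0.1809 = CAD 373,523.04
CAD 373,523.04 × 14.39 = MXN 5,374,996.60
Profit = MXN 5,374,996.60 − MXN 5,230,000.00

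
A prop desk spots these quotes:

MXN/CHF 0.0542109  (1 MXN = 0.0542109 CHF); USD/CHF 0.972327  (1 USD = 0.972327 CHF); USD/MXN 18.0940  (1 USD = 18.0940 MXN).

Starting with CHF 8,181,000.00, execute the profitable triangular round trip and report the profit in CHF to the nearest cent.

Profit: CHF 72,064.71

Profitable loop is CHF → USD → MXN → CHF:
CHF 8,181,000.00 ÷ 0.972327 = USD 8,413,836.09
USD 8,413,836.09 × 18.0940 = MXN 152,239,950.14
MXN 152,239,950.14 × 0.0542109 = CHF 8,253,064.71
Profit = CHF 8,253,064.71 − CHF 8,181,000.00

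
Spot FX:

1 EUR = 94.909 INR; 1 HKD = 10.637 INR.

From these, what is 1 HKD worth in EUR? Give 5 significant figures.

HKD/EUR = 0.11208

1 HKD × 10.637 = 10.637 INR
10.637 INR ÷ 94.909 = 0.112076 EUR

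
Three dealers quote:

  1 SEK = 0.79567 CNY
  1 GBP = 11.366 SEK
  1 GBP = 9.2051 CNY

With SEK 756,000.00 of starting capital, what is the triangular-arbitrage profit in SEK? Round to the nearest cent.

Profitable loop is SEK → GBP → CNY → SEK:
SEK 756,000.00 ÷ 11.366 = GBP 66,514.17
GBP 66,514.17 × 9.2051 = CNY 612,269.54
CNY 612,269.54 ÷ 0.79567 = SEK 769,501.85
Profit = SEK 769,501.85 − SEK 756,000.00

Profit: SEK 13,501.85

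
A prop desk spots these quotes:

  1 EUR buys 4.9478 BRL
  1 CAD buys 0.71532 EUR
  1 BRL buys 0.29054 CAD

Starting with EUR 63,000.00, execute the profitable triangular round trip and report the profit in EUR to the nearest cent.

Profit: EUR 1,782.69

Profitable loop is EUR → BRL → CAD → EUR:
EUR 63,000.00 × 4.9478 = BRL 311,711.40
BRL 311,711.40 × 0.29054 = CAD 90,564.63
CAD 90,564.63 × 0.71532 = EUR 64,782.69
Profit = EUR 64,782.69 − EUR 63,000.00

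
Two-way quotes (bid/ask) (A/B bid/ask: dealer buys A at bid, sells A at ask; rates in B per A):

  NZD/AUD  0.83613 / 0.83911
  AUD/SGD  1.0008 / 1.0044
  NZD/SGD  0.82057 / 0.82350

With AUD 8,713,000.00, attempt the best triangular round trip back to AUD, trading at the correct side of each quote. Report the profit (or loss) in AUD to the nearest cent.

Best loop AUD → SGD → NZD → AUD:
AUD 8,713,000.00 × 1.0008 (sell AUD at bid) = SGD 8,719,970.40
SGD 8,719,970.40 ÷ 0.82350 (buy NZD at ask) = NZD 10,588,913.66
NZD 10,588,913.66 × 0.83613 (sell NZD at bid) = AUD 8,853,708.38

Net profit: AUD 140,708.38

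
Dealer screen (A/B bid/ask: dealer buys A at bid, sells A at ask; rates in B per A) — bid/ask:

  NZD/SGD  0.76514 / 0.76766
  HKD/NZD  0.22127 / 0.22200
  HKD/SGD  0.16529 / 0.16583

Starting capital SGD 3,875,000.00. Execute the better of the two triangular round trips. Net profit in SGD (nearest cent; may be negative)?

Best loop SGD → HKD → NZD → SGD:
SGD 3,875,000.00 ÷ 0.16583 (buy HKD at ask) = HKD 23,367,303.87
HKD 23,367,303.87 × 0.22127 (sell HKD at bid) = NZD 5,170,483.33
NZD 5,170,483.33 × 0.76514 (sell NZD at bid) = SGD 3,956,143.61

Net profit: SGD 81,143.61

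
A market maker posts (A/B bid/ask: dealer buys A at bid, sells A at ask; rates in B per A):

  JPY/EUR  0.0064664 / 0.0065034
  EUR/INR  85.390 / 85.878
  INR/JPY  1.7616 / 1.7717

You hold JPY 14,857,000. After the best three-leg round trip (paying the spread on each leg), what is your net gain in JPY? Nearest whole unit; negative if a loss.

Net profit: JPY 157,765

Best loop JPY → INR → EUR → JPY:
JPY 14,857,000 ÷ 1.7717 (buy INR at ask) = INR 8,385,731.22
INR 8,385,731.22 ÷ 85.878 (buy EUR at ask) = EUR 97,647.03
EUR 97,647.03 ÷ 0.0065034 (buy JPY at ask) = JPY 15,014,765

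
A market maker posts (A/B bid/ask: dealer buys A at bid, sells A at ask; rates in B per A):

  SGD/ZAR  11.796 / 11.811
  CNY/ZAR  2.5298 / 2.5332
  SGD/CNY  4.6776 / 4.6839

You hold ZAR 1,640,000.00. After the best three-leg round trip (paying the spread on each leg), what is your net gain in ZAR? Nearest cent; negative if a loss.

Best loop ZAR → SGD → CNY → ZAR:
ZAR 1,640,000.00 ÷ 11.811 (buy SGD at ask) = SGD 138,853.61
SGD 138,853.61 × 4.6776 (sell SGD at bid) = CNY 649,501.65
CNY 649,501.65 × 2.5298 (sell CNY at bid) = ZAR 1,643,109.28

Net profit: ZAR 3,109.28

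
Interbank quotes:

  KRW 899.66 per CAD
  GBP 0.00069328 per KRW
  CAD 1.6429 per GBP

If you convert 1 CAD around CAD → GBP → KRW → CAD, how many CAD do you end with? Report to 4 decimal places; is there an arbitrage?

Around CAD → GBP → KRW → CAD: 1 ÷ 1.6429 ÷ 0.00069328 ÷ 899.66 = 0.975892
Product < 1; profitable direction is CAD → KRW → GBP → CAD.

0.9759 (arbitrage exists)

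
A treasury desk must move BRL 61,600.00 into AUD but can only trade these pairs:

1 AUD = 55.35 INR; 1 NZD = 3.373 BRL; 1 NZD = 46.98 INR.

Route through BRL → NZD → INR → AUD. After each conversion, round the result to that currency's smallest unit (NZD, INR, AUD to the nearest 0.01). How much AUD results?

BRL 61,600.00 ÷ 3.373 = NZD 18,262.67
NZD 18,262.67 × 46.98 = INR 857,980.24
INR 857,980.24 ÷ 55.35 = AUD 15,501.00

AUD 15,501.00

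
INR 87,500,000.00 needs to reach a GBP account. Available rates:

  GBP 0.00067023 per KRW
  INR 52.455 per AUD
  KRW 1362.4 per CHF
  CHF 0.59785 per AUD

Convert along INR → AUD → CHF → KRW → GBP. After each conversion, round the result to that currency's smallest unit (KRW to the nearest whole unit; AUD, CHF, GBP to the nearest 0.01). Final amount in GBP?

GBP 910,629.87

INR 87,500,000.00 ÷ 52.455 = AUD 1,668,096.46
AUD 1,668,096.46 × 0.59785 = CHF 997,271.47
CHF 997,271.47 × 1362.4 = KRW 1,358,682,651
KRW 1,358,682,651 × 0.00067023 = GBP 910,629.87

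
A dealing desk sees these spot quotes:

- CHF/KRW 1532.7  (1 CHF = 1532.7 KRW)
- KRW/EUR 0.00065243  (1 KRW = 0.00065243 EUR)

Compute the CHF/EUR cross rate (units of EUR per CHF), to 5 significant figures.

1 CHF × 1532.7 = 1532.7 KRW
1532.7 KRW × 0.00065243 = 0.999979 EUR

CHF/EUR = 0.99998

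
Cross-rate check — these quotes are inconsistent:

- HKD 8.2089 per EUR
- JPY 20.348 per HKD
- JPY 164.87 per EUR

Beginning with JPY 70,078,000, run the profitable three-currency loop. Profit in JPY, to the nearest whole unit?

Profit: JPY 920,105

Profitable loop is JPY → EUR → HKD → JPY:
JPY 70,078,000 ÷ 164.87 = EUR 425,050.04
EUR 425,050.04 × 8.2089 = HKD 3,489,193.27
HKD 3,489,193.27 × 20.348 = JPY 70,998,105
Profit = JPY 70,998,105 − JPY 70,078,000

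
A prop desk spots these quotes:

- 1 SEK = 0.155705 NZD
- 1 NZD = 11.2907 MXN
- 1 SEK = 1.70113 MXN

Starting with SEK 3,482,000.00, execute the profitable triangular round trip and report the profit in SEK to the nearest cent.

Profitable loop is SEK → NZD → MXN → SEK:
SEK 3,482,000.00 × 0.155705 = NZD 542,164.81
NZD 542,164.81 × 11.2907 = MXN 6,121,420.22
MXN 6,121,420.22 ÷ 1.70113 = SEK 3,598,443.52
Profit = SEK 3,598,443.52 − SEK 3,482,000.00

Profit: SEK 116,443.52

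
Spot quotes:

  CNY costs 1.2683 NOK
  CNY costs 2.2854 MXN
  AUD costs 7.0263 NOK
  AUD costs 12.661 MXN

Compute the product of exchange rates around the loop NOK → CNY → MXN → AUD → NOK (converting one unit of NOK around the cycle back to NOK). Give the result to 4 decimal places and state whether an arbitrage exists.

1.0000 (no arbitrage)

Around NOK → CNY → MXN → AUD → NOK: 1 ÷ 1.2683 × 2.2854 ÷ 12.661 × 7.0263 = 0.999997
Product ≈ 1 (deviation 0.000%, within rounding noise).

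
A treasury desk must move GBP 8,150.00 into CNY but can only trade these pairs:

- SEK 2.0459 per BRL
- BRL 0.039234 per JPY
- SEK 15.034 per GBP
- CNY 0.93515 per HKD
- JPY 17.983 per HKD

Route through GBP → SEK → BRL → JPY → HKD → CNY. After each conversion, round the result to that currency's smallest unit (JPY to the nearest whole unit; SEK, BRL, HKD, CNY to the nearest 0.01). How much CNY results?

GBP 8,150.00 × 15.034 = SEK 122,527.10
SEK 122,527.10 ÷ 2.0459 = BRL 59,889.10
BRL 59,889.10 ÷ 0.039234 = JPY 1,526,459
JPY 1,526,459 ÷ 17.983 = HKD 84,883.45
HKD 84,883.45 × 0.93515 = CNY 79,378.76

CNY 79,378.76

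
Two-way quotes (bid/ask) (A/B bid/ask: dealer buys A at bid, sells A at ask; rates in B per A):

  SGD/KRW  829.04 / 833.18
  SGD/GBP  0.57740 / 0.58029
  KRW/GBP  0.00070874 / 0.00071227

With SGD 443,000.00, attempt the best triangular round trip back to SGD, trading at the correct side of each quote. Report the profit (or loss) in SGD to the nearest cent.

Net profit: SGD 5,560.54

Best loop SGD → KRW → GBP → SGD:
SGD 443,000.00 × 829.04 (sell SGD at bid) = KRW 367,264,720
KRW 367,264,720 × 0.00070874 (sell KRW at bid) = GBP 260,295.20
GBP 260,295.20 ÷ 0.58029 (buy SGD at ask) = SGD 448,560.54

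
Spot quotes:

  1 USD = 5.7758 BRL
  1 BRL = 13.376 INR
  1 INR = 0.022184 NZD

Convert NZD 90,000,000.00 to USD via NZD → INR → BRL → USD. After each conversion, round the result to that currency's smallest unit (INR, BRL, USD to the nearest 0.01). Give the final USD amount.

NZD 90,000,000.00 ÷ 0.022184 = INR 4,056,978,002.16
INR 4,056,978,002.16 ÷ 13.376 = BRL 303,302,781.26
BRL 303,302,781.26 ÷ 5.7758 = USD 52,512,687.64

USD 52,512,687.64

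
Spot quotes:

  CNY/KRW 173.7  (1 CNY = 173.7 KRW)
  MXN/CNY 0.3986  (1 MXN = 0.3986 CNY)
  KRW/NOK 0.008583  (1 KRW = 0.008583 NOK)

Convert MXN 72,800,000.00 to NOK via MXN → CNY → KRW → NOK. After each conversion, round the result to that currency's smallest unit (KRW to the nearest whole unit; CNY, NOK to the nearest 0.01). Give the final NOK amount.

NOK 43,262,100.78

MXN 72,800,000.00 × 0.3986 = CNY 29,018,080.00
CNY 29,018,080.00 × 173.7 = KRW 5,040,440,496
KRW 5,040,440,496 × 0.008583 = NOK 43,262,100.78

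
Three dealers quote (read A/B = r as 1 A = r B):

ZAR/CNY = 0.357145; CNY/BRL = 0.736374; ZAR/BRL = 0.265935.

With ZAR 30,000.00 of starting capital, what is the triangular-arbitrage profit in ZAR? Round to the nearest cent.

Profitable loop is ZAR → BRL → CNY → ZAR:
ZAR 30,000.00 × 0.265935 = BRL 7,978.05
BRL 7,978.05 ÷ 0.736374 = CNY 10,834.24
CNY 10,834.24 ÷ 0.357145 = ZAR 30,335.68
Profit = ZAR 30,335.68 − ZAR 30,000.00

Profit: ZAR 335.68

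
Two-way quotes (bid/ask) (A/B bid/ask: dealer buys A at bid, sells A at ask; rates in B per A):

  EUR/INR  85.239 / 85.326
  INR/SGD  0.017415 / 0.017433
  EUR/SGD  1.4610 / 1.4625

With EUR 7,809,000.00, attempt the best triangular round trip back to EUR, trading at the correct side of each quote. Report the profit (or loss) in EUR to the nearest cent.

Net profit: EUR 117,133.32

Best loop EUR → INR → SGD → EUR:
EUR 7,809,000.00 × 85.239 (sell EUR at bid) = INR 665,631,351.00
INR 665,631,351.00 × 0.017415 (sell INR at bid) = SGD 11,591,969.98
SGD 11,591,969.98 ÷ 1.4625 (buy EUR at ask) = EUR 7,926,133.32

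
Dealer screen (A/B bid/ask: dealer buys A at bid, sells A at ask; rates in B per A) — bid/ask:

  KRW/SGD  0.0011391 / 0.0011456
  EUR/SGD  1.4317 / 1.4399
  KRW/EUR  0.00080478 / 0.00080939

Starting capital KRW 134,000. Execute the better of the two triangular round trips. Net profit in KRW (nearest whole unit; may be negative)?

Net profit: KRW 772

Best loop KRW → EUR → SGD → KRW:
KRW 134,000 × 0.00080478 (sell KRW at bid) = EUR 107.84
EUR 107.84 × 1.4317 (sell EUR at bid) = SGD 154.40
SGD 154.40 ÷ 0.0011456 (buy KRW at ask) = KRW 134,772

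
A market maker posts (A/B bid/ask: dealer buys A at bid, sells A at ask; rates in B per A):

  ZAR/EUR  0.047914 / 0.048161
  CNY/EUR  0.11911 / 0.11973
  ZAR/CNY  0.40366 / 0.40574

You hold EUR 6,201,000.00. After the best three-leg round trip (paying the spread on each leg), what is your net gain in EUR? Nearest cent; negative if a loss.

Net result: EUR -10,436.60 (no profitable arbitrage after spreads)

Best loop EUR → ZAR → CNY → EUR:
EUR 6,201,000.00 ÷ 0.048161 (buy ZAR at ask) = ZAR 128,755,632.15
ZAR 128,755,632.15 × 0.40366 (sell ZAR at bid) = CNY 51,973,498.47
CNY 51,973,498.47 × 0.11911 (sell CNY at bid) = EUR 6,190,563.40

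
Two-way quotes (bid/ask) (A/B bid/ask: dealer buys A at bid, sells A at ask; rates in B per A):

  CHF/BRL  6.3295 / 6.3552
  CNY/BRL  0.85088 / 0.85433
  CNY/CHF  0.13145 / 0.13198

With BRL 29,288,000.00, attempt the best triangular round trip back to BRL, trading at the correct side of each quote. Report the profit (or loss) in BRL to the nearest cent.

Best loop BRL → CHF → CNY → BRL:
BRL 29,288,000.00 ÷ 6.3552 (buy CHF at ask) = CHF 4,608,509.57
CHF 4,608,509.57 ÷ 0.13198 (buy CNY at ask) = CNY 34,918,241.91
CNY 34,918,241.91 × 0.85088 (sell CNY at bid) = BRL 29,711,233.67

Net profit: BRL 423,233.67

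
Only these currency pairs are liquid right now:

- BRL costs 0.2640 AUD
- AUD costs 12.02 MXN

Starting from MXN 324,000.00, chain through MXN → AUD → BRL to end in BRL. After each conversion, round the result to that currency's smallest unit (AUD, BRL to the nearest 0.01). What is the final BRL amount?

BRL 102,102.54

MXN 324,000.00 ÷ 12.02 = AUD 26,955.07
AUD 26,955.07 ÷ 0.2640 = BRL 102,102.54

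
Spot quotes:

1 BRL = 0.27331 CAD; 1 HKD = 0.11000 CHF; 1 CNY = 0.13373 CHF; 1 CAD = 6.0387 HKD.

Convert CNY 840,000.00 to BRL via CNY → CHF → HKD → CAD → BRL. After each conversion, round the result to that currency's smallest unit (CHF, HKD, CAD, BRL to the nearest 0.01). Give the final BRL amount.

BRL 618,751.78

CNY 840,000.00 × 0.13373 = CHF 112,333.20
CHF 112,333.20 ÷ 0.11000 = HKD 1,021,210.91
HKD 1,021,210.91 ÷ 6.0387 = CAD 169,111.05
CAD 169,111.05 ÷ 0.27331 = BRL 618,751.78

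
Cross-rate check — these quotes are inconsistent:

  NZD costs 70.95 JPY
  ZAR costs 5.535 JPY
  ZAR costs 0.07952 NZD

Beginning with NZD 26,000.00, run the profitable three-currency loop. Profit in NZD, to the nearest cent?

Profitable loop is NZD → JPY → ZAR → NZD:
NZD 26,000.00 × 70.95 = JPY 1,844,700
JPY 1,844,700 ÷ 5.535 = ZAR 333,279.13
ZAR 333,279.13 × 0.07952 = NZD 26,502.36
Profit = NZD 26,502.36 − NZD 26,000.00

Profit: NZD 502.36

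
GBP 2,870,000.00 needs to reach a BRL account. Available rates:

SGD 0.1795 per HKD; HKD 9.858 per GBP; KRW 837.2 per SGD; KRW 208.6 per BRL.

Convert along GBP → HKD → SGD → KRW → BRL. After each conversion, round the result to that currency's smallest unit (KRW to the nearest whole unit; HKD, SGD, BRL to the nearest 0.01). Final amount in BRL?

BRL 20,382,154.02

GBP 2,870,000.00 × 9.858 = HKD 28,292,460.00
HKD 28,292,460.00 × 0.1795 = SGD 5,078,496.57
SGD 5,078,496.57 × 837.2 = KRW 4,251,717,328
KRW 4,251,717,328 ÷ 208.6 = BRL 20,382,154.02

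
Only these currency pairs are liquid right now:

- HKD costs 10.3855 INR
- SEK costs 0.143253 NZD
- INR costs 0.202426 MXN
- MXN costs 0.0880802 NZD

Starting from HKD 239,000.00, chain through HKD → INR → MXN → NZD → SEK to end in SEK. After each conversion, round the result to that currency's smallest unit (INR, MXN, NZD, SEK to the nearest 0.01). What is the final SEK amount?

SEK 308,934.33

HKD 239,000.00 × 10.3855 = INR 2,482,134.50
INR 2,482,134.50 × 0.202426 = MXN 502,448.56
MXN 502,448.56 × 0.0880802 = NZD 44,255.77
NZD 44,255.77 ÷ 0.143253 = SEK 308,934.33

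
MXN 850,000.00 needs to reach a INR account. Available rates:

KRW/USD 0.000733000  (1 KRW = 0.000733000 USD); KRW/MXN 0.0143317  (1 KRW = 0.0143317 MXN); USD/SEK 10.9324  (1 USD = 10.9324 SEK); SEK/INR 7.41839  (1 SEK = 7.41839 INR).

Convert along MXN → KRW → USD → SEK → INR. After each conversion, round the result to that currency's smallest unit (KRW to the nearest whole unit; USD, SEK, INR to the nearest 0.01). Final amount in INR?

MXN 850,000.00 ÷ 0.0143317 = KRW 59,309,084
KRW 59,309,084 × 0.000733000 = USD 43,473.56
USD 43,473.56 × 10.9324 = SEK 475,270.35
SEK 475,270.35 × 7.41839 = INR 3,525,740.81

INR 3,525,740.81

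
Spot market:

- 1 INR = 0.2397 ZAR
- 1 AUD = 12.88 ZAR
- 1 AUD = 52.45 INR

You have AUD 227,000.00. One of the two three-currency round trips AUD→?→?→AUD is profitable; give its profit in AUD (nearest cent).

Profit: AUD 5,556.35

Profitable loop is AUD → ZAR → INR → AUD:
AUD 227,000.00 × 12.88 = ZAR 2,923,760.00
ZAR 2,923,760.00 ÷ 0.2397 = INR 12,197,580.31
INR 12,197,580.31 ÷ 52.45 = AUD 232,556.35
Profit = AUD 232,556.35 − AUD 227,000.00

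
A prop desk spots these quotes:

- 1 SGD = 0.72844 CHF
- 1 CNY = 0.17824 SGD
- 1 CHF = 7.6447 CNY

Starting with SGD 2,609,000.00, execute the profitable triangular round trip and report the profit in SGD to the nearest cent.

Profit: SGD 19,540.50

Profitable loop is SGD → CNY → CHF → SGD:
SGD 2,609,000.00 ÷ 0.17824 = CNY 14,637,567.32
CNY 14,637,567.32 ÷ 7.6447 = CHF 1,914,734.04
CHF 1,914,734.04 ÷ 0.72844 = SGD 2,628,540.50
Profit = SGD 2,628,540.50 − SGD 2,609,000.00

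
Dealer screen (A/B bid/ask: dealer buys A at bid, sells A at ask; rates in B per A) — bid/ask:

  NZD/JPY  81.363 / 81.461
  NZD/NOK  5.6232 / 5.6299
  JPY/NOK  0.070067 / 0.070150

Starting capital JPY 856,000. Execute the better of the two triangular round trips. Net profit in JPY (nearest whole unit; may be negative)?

Net profit: JPY 10,789

Best loop JPY → NOK → NZD → JPY:
JPY 856,000 × 0.070067 (sell JPY at bid) = NOK 59,977.35
NOK 59,977.35 ÷ 5.6299 (buy NZD at ask) = NZD 10,653.36
NZD 10,653.36 × 81.363 (sell NZD at bid) = JPY 866,789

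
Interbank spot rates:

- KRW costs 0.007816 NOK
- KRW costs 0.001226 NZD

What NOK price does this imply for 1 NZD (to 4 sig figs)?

1 NZD ÷ 0.001226 = 815.661 KRW
815.661 KRW × 0.007816 = 6.3752 NOK

NZD/NOK = 6.375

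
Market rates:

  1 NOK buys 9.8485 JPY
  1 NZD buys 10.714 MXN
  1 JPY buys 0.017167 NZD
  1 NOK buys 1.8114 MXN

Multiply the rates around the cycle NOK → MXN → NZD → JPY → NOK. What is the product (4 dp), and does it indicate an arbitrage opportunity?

1.0000 (no arbitrage)

Around NOK → MXN → NZD → JPY → NOK: 1 × 1.8114 ÷ 10.714 ÷ 0.017167 ÷ 9.8485 = 0.999996
Product ≈ 1 (deviation 0.000%, within rounding noise).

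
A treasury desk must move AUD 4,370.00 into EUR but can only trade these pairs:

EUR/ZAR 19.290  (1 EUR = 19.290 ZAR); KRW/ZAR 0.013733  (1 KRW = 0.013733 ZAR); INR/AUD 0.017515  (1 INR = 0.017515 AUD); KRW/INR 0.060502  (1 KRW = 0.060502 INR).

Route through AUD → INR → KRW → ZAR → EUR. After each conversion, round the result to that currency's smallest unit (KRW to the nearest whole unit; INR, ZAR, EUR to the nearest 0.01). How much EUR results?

AUD 4,370.00 ÷ 0.017515 = INR 249,500.43
INR 249,500.43 ÷ 0.060502 = KRW 4,123,838
KRW 4,123,838 × 0.013733 = ZAR 56,632.67
ZAR 56,632.67 ÷ 19.290 = EUR 2,935.86

EUR 2,935.86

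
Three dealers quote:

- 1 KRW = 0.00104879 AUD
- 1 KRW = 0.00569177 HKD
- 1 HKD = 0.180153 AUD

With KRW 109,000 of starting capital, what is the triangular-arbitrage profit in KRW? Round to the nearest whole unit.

Profitable loop is KRW → AUD → HKD → KRW:
KRW 109,000 × 0.00104879 = AUD 114.32
AUD 114.32 ÷ 0.180153 = HKD 634.56
HKD 634.56 ÷ 0.00569177 = KRW 111,488
Profit = KRW 111,488 − KRW 109,000

Profit: KRW 2,488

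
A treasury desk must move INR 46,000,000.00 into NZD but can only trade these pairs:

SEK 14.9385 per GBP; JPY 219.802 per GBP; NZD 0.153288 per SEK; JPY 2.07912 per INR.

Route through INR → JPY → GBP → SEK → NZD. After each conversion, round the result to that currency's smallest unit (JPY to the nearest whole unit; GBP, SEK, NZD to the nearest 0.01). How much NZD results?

NZD 996,370.59

INR 46,000,000.00 × 2.07912 = JPY 95,639,520
JPY 95,639,520 ÷ 219.802 = GBP 435,116.70
GBP 435,116.70 × 14.9385 = SEK 6,499,990.82
SEK 6,499,990.82 × 0.153288 = NZD 996,370.59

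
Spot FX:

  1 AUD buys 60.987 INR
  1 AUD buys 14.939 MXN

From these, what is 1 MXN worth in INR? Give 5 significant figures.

1 MXN ÷ 14.939 = 0.0669389 AUD
0.0669389 AUD × 60.987 = 4.0824 INR

MXN/INR = 4.0824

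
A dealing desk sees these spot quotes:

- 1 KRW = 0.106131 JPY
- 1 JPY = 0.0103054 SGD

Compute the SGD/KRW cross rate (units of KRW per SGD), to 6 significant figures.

1 SGD ÷ 0.0103054 = 97.0365 JPY
97.0365 JPY ÷ 0.106131 = 914.309 KRW

SGD/KRW = 914.309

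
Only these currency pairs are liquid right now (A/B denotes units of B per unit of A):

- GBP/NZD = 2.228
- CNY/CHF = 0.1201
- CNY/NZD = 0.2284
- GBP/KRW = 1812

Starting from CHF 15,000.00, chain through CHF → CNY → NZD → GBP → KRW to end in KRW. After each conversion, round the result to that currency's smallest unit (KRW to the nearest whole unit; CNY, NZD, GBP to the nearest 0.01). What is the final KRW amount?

KRW 23,199,960

CHF 15,000.00 ÷ 0.1201 = CNY 124,895.92
CNY 124,895.92 × 0.2284 = NZD 28,526.23
NZD 28,526.23 ÷ 2.228 = GBP 12,803.51
GBP 12,803.51 × 1812 = KRW 23,199,960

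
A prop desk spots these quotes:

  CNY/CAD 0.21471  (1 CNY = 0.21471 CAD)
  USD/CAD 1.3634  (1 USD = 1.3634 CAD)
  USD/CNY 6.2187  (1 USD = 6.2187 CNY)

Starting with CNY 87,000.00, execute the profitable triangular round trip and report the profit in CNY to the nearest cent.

Profit: CNY 1,836.34

Profitable loop is CNY → USD → CAD → CNY:
CNY 87,000.00 ÷ 6.2187 = USD 13,990.06
USD 13,990.06 × 1.3634 = CAD 19,074.05
CAD 19,074.05 ÷ 0.21471 = CNY 88,836.34
Profit = CNY 88,836.34 − CNY 87,000.00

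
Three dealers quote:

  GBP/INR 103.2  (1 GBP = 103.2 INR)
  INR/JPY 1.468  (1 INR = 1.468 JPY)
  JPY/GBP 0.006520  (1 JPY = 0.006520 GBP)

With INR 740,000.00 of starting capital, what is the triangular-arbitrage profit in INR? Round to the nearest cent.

Profit: INR 9,166.54

Profitable loop is INR → GBP → JPY → INR:
INR 740,000.00 ÷ 103.2 = GBP 7,170.54
GBP 7,170.54 ÷ 0.006520 = JPY 1,099,776
JPY 1,099,776 ÷ 1.468 = INR 749,166.54
Profit = INR 749,166.54 − INR 740,000.00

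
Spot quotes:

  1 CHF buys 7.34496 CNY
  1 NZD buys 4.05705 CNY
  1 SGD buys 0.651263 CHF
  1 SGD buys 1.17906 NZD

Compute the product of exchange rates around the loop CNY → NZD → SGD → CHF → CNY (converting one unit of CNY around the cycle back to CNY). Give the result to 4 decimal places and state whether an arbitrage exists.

Around CNY → NZD → SGD → CHF → CNY: 1 ÷ 4.05705 ÷ 1.17906 × 0.651263 × 7.34496 = 0.999999
Product ≈ 1 (deviation 0.000%, within rounding noise).

1.0000 (no arbitrage)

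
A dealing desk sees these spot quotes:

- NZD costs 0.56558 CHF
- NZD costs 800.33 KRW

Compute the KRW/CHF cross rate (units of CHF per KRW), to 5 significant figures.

1 KRW ÷ 800.33 = 0.00124948 NZD
0.00124948 NZD × 0.56558 = 0.000706683 CHF

KRW/CHF = 0.00070668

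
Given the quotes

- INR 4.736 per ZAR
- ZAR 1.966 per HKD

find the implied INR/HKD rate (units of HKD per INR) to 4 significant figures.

INR/HKD = 0.1074

1 INR ÷ 4.736 = 0.211149 ZAR
0.211149 ZAR ÷ 1.966 = 0.1074 HKD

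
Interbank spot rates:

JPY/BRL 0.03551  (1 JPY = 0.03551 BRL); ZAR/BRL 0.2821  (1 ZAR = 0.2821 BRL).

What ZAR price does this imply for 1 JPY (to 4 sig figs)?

1 JPY × 0.03551 = 0.03551 BRL
0.03551 BRL ÷ 0.2821 = 0.125877 ZAR

JPY/ZAR = 0.1259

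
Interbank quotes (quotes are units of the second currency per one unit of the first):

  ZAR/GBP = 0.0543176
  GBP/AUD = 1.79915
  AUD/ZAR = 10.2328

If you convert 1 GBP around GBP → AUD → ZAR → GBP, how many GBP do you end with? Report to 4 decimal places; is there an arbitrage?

1.0000 (no arbitrage)

Around GBP → AUD → ZAR → GBP: 1 × 1.79915 × 10.2328 × 0.0543176 = 1.000006
Product ≈ 1 (deviation 0.001%, within rounding noise).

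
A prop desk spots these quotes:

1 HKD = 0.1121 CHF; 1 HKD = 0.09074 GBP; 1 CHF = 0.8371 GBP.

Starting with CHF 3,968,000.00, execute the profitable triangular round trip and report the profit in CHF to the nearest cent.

Profit: CHF 135,513.28

Profitable loop is CHF → GBP → HKD → CHF:
CHF 3,968,000.00 × 0.8371 = GBP 3,321,612.80
GBP 3,321,612.80 ÷ 0.09074 = HKD 36,605,827.64
HKD 36,605,827.64 × 0.1121 = CHF 4,103,513.28
Profit = CHF 4,103,513.28 − CHF 3,968,000.00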